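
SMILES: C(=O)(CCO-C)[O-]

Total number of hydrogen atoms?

7

Hydrogens are implicit in SMILES; fill each atom to its normal valence:
  2 × C: 2 H each → 4
  2 × O: no H
  1 × C: 3 H
  1 × C: no H
  1 × O (charge -1): no H
  Total hydrogens = 7.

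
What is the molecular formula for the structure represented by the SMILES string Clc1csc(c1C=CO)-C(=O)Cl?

Heavy atoms from the SMILES: 7 C, 2 Cl, 2 O, 1 S.
Implicit hydrogens by atom environment:
  3 × C (aromatic): no H
  2 × C: 1 H each → 2
  2 × Cl: no H
  1 × C (aromatic): 1 H
  1 × C: no H
  1 × O: 1 H
  1 × O: no H
  1 × S (aromatic): no H
  Total hydrogens = 4.
Molecular formula: C7H4Cl2O2S

C7H4Cl2O2S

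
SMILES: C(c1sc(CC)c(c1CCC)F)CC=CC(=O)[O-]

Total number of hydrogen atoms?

Hydrogens are implicit in SMILES; fill each atom to its normal valence:
  5 × C: 2 H each → 10
  4 × C (aromatic): no H
  2 × C: 3 H each → 6
  2 × C: 1 H each → 2
  1 × C: no H
  1 × F: no H
  1 × O: no H
  1 × O (charge -1): no H
  1 × S (aromatic): no H
  Total hydrogens = 18.

18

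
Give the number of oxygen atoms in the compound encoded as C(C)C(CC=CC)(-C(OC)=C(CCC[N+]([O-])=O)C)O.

The symbol for oxygen appears 4 times in the SMILES.

4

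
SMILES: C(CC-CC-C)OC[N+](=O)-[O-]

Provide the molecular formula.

C7H15NO3

Heavy atoms from the SMILES: 7 C, 1 N, 3 O.
Implicit hydrogens by atom environment:
  6 × C: 2 H each → 12
  2 × O: no H
  1 × C: 3 H
  1 × N (charge +1): no H
  1 × O (charge -1): no H
  Total hydrogens = 15.
Molecular formula: C7H15NO3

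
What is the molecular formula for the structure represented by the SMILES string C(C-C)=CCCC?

Heavy atoms from the SMILES: 7 C.
Implicit hydrogens by atom environment:
  3 × C: 2 H each → 6
  2 × C: 3 H each → 6
  2 × C: 1 H each → 2
  Total hydrogens = 14.
Molecular formula: C7H14

C7H14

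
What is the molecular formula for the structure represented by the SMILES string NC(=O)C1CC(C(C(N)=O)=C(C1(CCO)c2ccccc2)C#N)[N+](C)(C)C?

Heavy atoms from the SMILES: 20 C, 4 N, 3 O.
Implicit hydrogens by atom environment:
  6 × C: no H
  5 × C (aromatic): 1 H each → 5
  3 × C: 3 H each → 9
  3 × C: 2 H each → 6
  2 × C: 1 H each → 2
  2 × N: 2 H each → 4
  2 × O: no H
  1 × C (aromatic): no H
  1 × N: no H
  1 × N (charge +1): no H
  1 × O: 1 H
  Total hydrogens = 27.
Net charge +1.
Molecular formula: C20H27N4O3+

C20H27N4O3+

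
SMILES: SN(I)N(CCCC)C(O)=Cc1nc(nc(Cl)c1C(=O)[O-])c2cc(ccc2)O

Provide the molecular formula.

Heavy atoms from the SMILES: 17 C, 1 Cl, 1 I, 4 N, 4 O, 1 S.
Implicit hydrogens by atom environment:
  6 × C (aromatic): no H
  4 × C (aromatic): 1 H each → 4
  3 × C: 2 H each → 6
  2 × C: no H
  2 × N (aromatic): no H
  2 × N: no H
  2 × O: 1 H each → 2
  1 × C: 3 H
  1 × C: 1 H
  1 × Cl: no H
  1 × I: no H
  1 × O: no H
  1 × O (charge -1): no H
  1 × S: 1 H
  Total hydrogens = 17.
Net charge -1.
Molecular formula: C17H17ClIN4O4S-

C17H17ClIN4O4S-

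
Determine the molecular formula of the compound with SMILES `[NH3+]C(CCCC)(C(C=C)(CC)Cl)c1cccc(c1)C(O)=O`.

C17H25ClNO2+

Heavy atoms from the SMILES: 17 C, 1 Cl, 1 N, 2 O.
Implicit hydrogens by atom environment:
  5 × C: 2 H each → 10
  4 × C (aromatic): 1 H each → 4
  3 × C: no H
  2 × C: 3 H each → 6
  2 × C (aromatic): no H
  1 × C: 1 H
  1 × Cl: no H
  1 × N (charge +1): 3 H
  1 × O: 1 H
  1 × O: no H
  Total hydrogens = 25.
Net charge +1.
Molecular formula: C17H25ClNO2+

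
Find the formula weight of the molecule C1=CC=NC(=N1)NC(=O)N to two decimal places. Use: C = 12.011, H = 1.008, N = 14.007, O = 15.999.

138.13

Molecular formula: C5H6N4O.
M = 5×12.011 + 6×1.008 + 4×14.007 + 1×15.999 = 138.13 g/mol.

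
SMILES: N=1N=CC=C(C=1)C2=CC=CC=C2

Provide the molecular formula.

Heavy atoms from the SMILES: 10 C, 2 N.
Implicit hydrogens by atom environment:
  8 × C (aromatic): 1 H each → 8
  2 × C (aromatic): no H
  2 × N (aromatic): no H
  Total hydrogens = 8.
Molecular formula: C10H8N2

C10H8N2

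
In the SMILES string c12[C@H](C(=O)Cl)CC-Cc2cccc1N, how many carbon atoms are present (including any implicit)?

The symbol for carbon appears 11 times in the SMILES. Lowercase c denotes aromatic carbon and counts toward C.

11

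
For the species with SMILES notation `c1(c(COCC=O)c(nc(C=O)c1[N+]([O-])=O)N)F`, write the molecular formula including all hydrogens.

Heavy atoms from the SMILES: 9 C, 1 F, 3 N, 5 O.
Implicit hydrogens by atom environment:
  5 × C (aromatic): no H
  4 × O: no H
  2 × C: 2 H each → 4
  2 × C: 1 H each → 2
  1 × F: no H
  1 × N: 2 H
  1 × N (aromatic): no H
  1 × N (charge +1): no H
  1 × O (charge -1): no H
  Total hydrogens = 8.
Molecular formula: C9H8FN3O5

C9H8FN3O5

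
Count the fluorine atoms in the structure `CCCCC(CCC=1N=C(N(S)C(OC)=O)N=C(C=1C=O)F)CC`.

1

The symbol for fluorine appears 1 time in the SMILES.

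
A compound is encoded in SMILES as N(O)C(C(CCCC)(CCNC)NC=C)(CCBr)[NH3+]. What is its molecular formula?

Heavy atoms from the SMILES: 1 Br, 13 C, 4 N, 1 O.
Implicit hydrogens by atom environment:
  8 × C: 2 H each → 16
  3 × N: 1 H each → 3
  2 × C: 3 H each → 6
  2 × C: no H
  1 × Br: no H
  1 × C: 1 H
  1 × N (charge +1): 3 H
  1 × O: 1 H
  Total hydrogens = 30.
Net charge +1.
Molecular formula: C13H30BrN4O+

C13H30BrN4O+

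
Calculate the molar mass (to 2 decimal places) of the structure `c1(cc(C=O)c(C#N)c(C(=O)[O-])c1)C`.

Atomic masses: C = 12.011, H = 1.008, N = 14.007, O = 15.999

Molecular formula: C10H6NO3-.
M = 10×12.011 + 6×1.008 + 1×14.007 + 3×15.999 = 188.16 g/mol.

188.16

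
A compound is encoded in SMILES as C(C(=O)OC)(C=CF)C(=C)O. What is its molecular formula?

C7H9FO3

Heavy atoms from the SMILES: 7 C, 1 F, 3 O.
Implicit hydrogens by atom environment:
  3 × C: 1 H each → 3
  2 × C: no H
  2 × O: no H
  1 × C: 3 H
  1 × C: 2 H
  1 × F: no H
  1 × O: 1 H
  Total hydrogens = 9.
Molecular formula: C7H9FO3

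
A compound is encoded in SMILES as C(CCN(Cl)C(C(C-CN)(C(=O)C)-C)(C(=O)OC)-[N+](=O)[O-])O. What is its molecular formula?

C12H22ClN3O6

Heavy atoms from the SMILES: 12 C, 1 Cl, 3 N, 6 O.
Implicit hydrogens by atom environment:
  5 × C: 2 H each → 10
  4 × C: no H
  4 × O: no H
  3 × C: 3 H each → 9
  1 × Cl: no H
  1 × N: 2 H
  1 × N (charge +1): no H
  1 × N: no H
  1 × O: 1 H
  1 × O (charge -1): no H
  Total hydrogens = 22.
Molecular formula: C12H22ClN3O6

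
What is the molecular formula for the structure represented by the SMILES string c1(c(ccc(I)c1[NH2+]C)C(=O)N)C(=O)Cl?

Heavy atoms from the SMILES: 9 C, 1 Cl, 1 I, 2 N, 2 O.
Implicit hydrogens by atom environment:
  4 × C (aromatic): no H
  2 × C (aromatic): 1 H each → 2
  2 × C: no H
  2 × O: no H
  1 × C: 3 H
  1 × Cl: no H
  1 × I: no H
  1 × N: 2 H
  1 × N (charge +1): 2 H
  Total hydrogens = 9.
Net charge +1.
Molecular formula: C9H9ClIN2O2+

C9H9ClIN2O2+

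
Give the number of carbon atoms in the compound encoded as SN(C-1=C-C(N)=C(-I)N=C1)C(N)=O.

The symbol for carbon appears 6 times in the SMILES.

6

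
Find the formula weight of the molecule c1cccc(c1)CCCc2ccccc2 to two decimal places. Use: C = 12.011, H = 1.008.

196.29

Molecular formula: C15H16.
M = 15×12.011 + 16×1.008 = 196.29 g/mol.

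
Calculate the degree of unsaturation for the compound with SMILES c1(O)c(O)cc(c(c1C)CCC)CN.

Molecular formula from the SMILES: C11H17NO2.
DoU = (2C + 2 + N − H − X)/2 = (2·11 + 2 + 1 − 17 − 0)/2 = 8/2 = 4.
(Structurally: 1 ring(s) + 3 π bond(s) = 4.)

4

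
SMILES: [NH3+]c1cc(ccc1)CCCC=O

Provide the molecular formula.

Heavy atoms from the SMILES: 10 C, 1 N, 1 O.
Implicit hydrogens by atom environment:
  4 × C (aromatic): 1 H each → 4
  3 × C: 2 H each → 6
  2 × C (aromatic): no H
  1 × C: 1 H
  1 × N (charge +1): 3 H
  1 × O: no H
  Total hydrogens = 14.
Net charge +1.
Molecular formula: C10H14NO+

C10H14NO+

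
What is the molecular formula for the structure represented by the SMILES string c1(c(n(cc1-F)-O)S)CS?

C5H6FNOS2

Heavy atoms from the SMILES: 5 C, 1 F, 1 N, 1 O, 2 S.
Implicit hydrogens by atom environment:
  3 × C (aromatic): no H
  2 × S: 1 H each → 2
  1 × C: 2 H
  1 × C (aromatic): 1 H
  1 × F: no H
  1 × N (aromatic): no H
  1 × O: 1 H
  Total hydrogens = 6.
Molecular formula: C5H6FNOS2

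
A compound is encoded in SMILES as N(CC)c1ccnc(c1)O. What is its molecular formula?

C7H10N2O

Heavy atoms from the SMILES: 7 C, 2 N, 1 O.
Implicit hydrogens by atom environment:
  3 × C (aromatic): 1 H each → 3
  2 × C (aromatic): no H
  1 × C: 3 H
  1 × C: 2 H
  1 × N: 1 H
  1 × N (aromatic): no H
  1 × O: 1 H
  Total hydrogens = 10.
Molecular formula: C7H10N2O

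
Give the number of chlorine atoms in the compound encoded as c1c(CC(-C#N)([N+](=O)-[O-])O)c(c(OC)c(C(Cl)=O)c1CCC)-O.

The symbol for chlorine appears 1 time in the SMILES.

1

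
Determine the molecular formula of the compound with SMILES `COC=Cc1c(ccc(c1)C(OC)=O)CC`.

Heavy atoms from the SMILES: 13 C, 3 O.
Implicit hydrogens by atom environment:
  3 × C: 3 H each → 9
  3 × C (aromatic): 1 H each → 3
  3 × C (aromatic): no H
  3 × O: no H
  2 × C: 1 H each → 2
  1 × C: 2 H
  1 × C: no H
  Total hydrogens = 16.
Molecular formula: C13H16O3

C13H16O3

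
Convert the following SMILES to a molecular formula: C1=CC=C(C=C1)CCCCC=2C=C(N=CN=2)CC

Heavy atoms from the SMILES: 16 C, 2 N.
Implicit hydrogens by atom environment:
  7 × C (aromatic): 1 H each → 7
  5 × C: 2 H each → 10
  3 × C (aromatic): no H
  2 × N (aromatic): no H
  1 × C: 3 H
  Total hydrogens = 20.
Molecular formula: C16H20N2

C16H20N2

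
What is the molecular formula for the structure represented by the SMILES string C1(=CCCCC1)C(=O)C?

C8H12O

Heavy atoms from the SMILES: 8 C, 1 O.
Implicit hydrogens by atom environment:
  4 × C: 2 H each → 8
  2 × C: no H
  1 × C: 3 H
  1 × C: 1 H
  1 × O: no H
  Total hydrogens = 12.
Molecular formula: C8H12O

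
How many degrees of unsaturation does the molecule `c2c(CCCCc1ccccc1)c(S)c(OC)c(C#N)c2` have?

10

Molecular formula from the SMILES: C18H19NOS.
DoU = (2C + 2 + N − H − X)/2 = (2·18 + 2 + 1 − 19 − 0)/2 = 20/2 = 10.
(Structurally: 2 ring(s) + 8 π bond(s) = 10.)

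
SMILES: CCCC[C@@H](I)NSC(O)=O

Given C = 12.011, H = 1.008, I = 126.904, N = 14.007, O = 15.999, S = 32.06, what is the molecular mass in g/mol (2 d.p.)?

289.13

Molecular formula: C6H12INO2S.
M = 6×12.011 + 12×1.008 + 1×126.904 + 1×14.007 + 2×15.999 + 1×32.06 = 289.13 g/mol.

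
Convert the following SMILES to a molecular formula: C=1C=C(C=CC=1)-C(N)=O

C7H7NO

Heavy atoms from the SMILES: 7 C, 1 N, 1 O.
Implicit hydrogens by atom environment:
  5 × C (aromatic): 1 H each → 5
  1 × C (aromatic): no H
  1 × C: no H
  1 × N: 2 H
  1 × O: no H
  Total hydrogens = 7.
Molecular formula: C7H7NO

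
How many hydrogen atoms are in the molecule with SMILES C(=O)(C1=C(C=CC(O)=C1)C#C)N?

Hydrogens are implicit in SMILES; fill each atom to its normal valence:
  3 × C (aromatic): 1 H each → 3
  3 × C (aromatic): no H
  2 × C: no H
  1 × C: 1 H
  1 × N: 2 H
  1 × O: 1 H
  1 × O: no H
  Total hydrogens = 7.

7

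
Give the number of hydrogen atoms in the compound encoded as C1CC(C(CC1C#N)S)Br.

Hydrogens are implicit in SMILES; fill each atom to its normal valence:
  3 × C: 2 H each → 6
  3 × C: 1 H each → 3
  1 × Br: no H
  1 × C: no H
  1 × N: no H
  1 × S: 1 H
  Total hydrogens = 10.

10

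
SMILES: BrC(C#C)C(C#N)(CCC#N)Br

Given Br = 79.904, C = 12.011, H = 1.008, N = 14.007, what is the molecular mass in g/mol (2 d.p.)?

289.96

Molecular formula: C8H6Br2N2.
M = 2×79.904 + 8×12.011 + 6×1.008 + 2×14.007 = 289.96 g/mol.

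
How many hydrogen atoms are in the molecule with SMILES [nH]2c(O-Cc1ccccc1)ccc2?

Hydrogens are implicit in SMILES; fill each atom to its normal valence:
  8 × C (aromatic): 1 H each → 8
  2 × C (aromatic): no H
  1 × C: 2 H
  1 × N (aromatic): 1 H
  1 × O: no H
  Total hydrogens = 11.

11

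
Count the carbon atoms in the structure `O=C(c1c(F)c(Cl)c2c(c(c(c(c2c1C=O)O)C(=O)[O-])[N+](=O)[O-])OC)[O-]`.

The symbol for carbon appears 14 times in the SMILES. Lowercase c denotes aromatic carbon and counts toward C.

14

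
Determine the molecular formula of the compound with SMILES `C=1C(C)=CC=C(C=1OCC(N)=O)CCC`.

Heavy atoms from the SMILES: 12 C, 1 N, 2 O.
Implicit hydrogens by atom environment:
  3 × C: 2 H each → 6
  3 × C (aromatic): 1 H each → 3
  3 × C (aromatic): no H
  2 × C: 3 H each → 6
  2 × O: no H
  1 × C: no H
  1 × N: 2 H
  Total hydrogens = 17.
Molecular formula: C12H17NO2

C12H17NO2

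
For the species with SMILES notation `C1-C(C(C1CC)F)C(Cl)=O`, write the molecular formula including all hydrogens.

Heavy atoms from the SMILES: 7 C, 1 Cl, 1 F, 1 O.
Implicit hydrogens by atom environment:
  3 × C: 1 H each → 3
  2 × C: 2 H each → 4
  1 × C: 3 H
  1 × C: no H
  1 × Cl: no H
  1 × F: no H
  1 × O: no H
  Total hydrogens = 10.
Molecular formula: C7H10ClFO

C7H10ClFO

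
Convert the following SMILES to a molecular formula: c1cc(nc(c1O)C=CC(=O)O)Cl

Heavy atoms from the SMILES: 8 C, 1 Cl, 1 N, 3 O.
Implicit hydrogens by atom environment:
  3 × C (aromatic): no H
  2 × C (aromatic): 1 H each → 2
  2 × C: 1 H each → 2
  2 × O: 1 H each → 2
  1 × C: no H
  1 × Cl: no H
  1 × N (aromatic): no H
  1 × O: no H
  Total hydrogens = 6.
Molecular formula: C8H6ClNO3

C8H6ClNO3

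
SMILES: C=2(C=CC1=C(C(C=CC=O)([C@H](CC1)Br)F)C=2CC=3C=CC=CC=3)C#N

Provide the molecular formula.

Heavy atoms from the SMILES: 1 Br, 21 C, 1 F, 1 N, 1 O.
Implicit hydrogens by atom environment:
  7 × C (aromatic): 1 H each → 7
  5 × C (aromatic): no H
  4 × C: 1 H each → 4
  3 × C: 2 H each → 6
  2 × C: no H
  1 × Br: no H
  1 × F: no H
  1 × N: no H
  1 × O: no H
  Total hydrogens = 17.
Molecular formula: C21H17BrFNO

C21H17BrFNO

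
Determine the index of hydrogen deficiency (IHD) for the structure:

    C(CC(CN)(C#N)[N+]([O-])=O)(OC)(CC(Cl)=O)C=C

5

Molecular formula from the SMILES: C10H14ClN3O4.
DoU = (2C + 2 + N − H − X)/2 = (2·10 + 2 + 3 − 14 − 1)/2 = 10/2 = 5.
(Structurally: 0 ring(s) + 5 π bond(s) = 5.)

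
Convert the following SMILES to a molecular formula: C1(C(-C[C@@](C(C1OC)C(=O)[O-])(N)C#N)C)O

Heavy atoms from the SMILES: 10 C, 2 N, 4 O.
Implicit hydrogens by atom environment:
  4 × C: 1 H each → 4
  3 × C: no H
  2 × C: 3 H each → 6
  2 × O: no H
  1 × C: 2 H
  1 × N: 2 H
  1 × N: no H
  1 × O: 1 H
  1 × O (charge -1): no H
  Total hydrogens = 15.
Net charge -1.
Molecular formula: C10H15N2O4-

C10H15N2O4-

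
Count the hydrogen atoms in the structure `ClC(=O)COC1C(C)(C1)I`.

8

Hydrogens are implicit in SMILES; fill each atom to its normal valence:
  2 × C: 2 H each → 4
  2 × C: no H
  2 × O: no H
  1 × C: 3 H
  1 × C: 1 H
  1 × Cl: no H
  1 × I: no H
  Total hydrogens = 8.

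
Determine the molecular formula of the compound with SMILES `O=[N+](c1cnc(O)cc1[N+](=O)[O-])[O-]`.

C5H3N3O5

Heavy atoms from the SMILES: 5 C, 3 N, 5 O.
Implicit hydrogens by atom environment:
  3 × C (aromatic): no H
  2 × C (aromatic): 1 H each → 2
  2 × N (charge +1): no H
  2 × O: no H
  2 × O (charge -1): no H
  1 × N (aromatic): no H
  1 × O: 1 H
  Total hydrogens = 3.
Molecular formula: C5H3N3O5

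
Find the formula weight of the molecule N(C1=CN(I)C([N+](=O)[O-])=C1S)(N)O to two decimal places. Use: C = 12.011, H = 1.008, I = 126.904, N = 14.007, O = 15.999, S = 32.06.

Molecular formula: C4H5IN4O3S.
M = 4×12.011 + 5×1.008 + 1×126.904 + 4×14.007 + 3×15.999 + 1×32.06 = 316.07 g/mol.

316.07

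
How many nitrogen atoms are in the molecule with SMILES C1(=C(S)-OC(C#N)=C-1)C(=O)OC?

The symbol for nitrogen appears 1 time in the SMILES.

1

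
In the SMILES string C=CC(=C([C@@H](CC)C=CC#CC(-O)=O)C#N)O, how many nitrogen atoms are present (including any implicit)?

1

The symbol for nitrogen appears 1 time in the SMILES.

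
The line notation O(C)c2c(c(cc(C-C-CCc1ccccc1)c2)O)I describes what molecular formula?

C17H19IO2

Heavy atoms from the SMILES: 17 C, 1 I, 2 O.
Implicit hydrogens by atom environment:
  7 × C (aromatic): 1 H each → 7
  5 × C (aromatic): no H
  4 × C: 2 H each → 8
  1 × C: 3 H
  1 × I: no H
  1 × O: 1 H
  1 × O: no H
  Total hydrogens = 19.
Molecular formula: C17H19IO2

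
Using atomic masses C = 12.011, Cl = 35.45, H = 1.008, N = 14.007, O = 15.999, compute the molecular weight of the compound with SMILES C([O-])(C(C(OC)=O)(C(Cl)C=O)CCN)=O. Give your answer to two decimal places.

Molecular formula: C8H11ClNO5-.
M = 8×12.011 + 1×35.45 + 11×1.008 + 1×14.007 + 5×15.999 = 236.63 g/mol.

236.63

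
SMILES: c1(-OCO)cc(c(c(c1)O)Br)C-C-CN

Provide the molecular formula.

Heavy atoms from the SMILES: 1 Br, 10 C, 1 N, 3 O.
Implicit hydrogens by atom environment:
  4 × C: 2 H each → 8
  4 × C (aromatic): no H
  2 × C (aromatic): 1 H each → 2
  2 × O: 1 H each → 2
  1 × Br: no H
  1 × N: 2 H
  1 × O: no H
  Total hydrogens = 14.
Molecular formula: C10H14BrNO3

C10H14BrNO3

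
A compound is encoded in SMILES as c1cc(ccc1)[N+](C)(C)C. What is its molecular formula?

C9H14N+

Heavy atoms from the SMILES: 9 C, 1 N.
Implicit hydrogens by atom environment:
  5 × C (aromatic): 1 H each → 5
  3 × C: 3 H each → 9
  1 × C (aromatic): no H
  1 × N (charge +1): no H
  Total hydrogens = 14.
Net charge +1.
Molecular formula: C9H14N+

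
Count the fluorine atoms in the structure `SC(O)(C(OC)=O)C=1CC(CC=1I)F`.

1

The symbol for fluorine appears 1 time in the SMILES.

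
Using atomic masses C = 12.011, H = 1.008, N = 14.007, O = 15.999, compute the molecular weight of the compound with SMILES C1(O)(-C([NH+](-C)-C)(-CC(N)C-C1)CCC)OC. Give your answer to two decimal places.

Molecular formula: C12H27N2O2+.
M = 12×12.011 + 27×1.008 + 2×14.007 + 2×15.999 = 231.36 g/mol.

231.36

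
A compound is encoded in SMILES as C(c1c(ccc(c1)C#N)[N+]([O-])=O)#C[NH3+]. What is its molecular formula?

C9H6N3O2+

Heavy atoms from the SMILES: 9 C, 3 N, 2 O.
Implicit hydrogens by atom environment:
  3 × C (aromatic): 1 H each → 3
  3 × C (aromatic): no H
  3 × C: no H
  1 × N (charge +1): 3 H
  1 × N (charge +1): no H
  1 × N: no H
  1 × O: no H
  1 × O (charge -1): no H
  Total hydrogens = 6.
Net charge +1.
Molecular formula: C9H6N3O2+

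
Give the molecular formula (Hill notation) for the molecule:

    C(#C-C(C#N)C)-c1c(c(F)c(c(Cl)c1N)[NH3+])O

Heavy atoms from the SMILES: 11 C, 1 Cl, 1 F, 3 N, 1 O.
Implicit hydrogens by atom environment:
  6 × C (aromatic): no H
  3 × C: no H
  1 × C: 3 H
  1 × C: 1 H
  1 × Cl: no H
  1 × F: no H
  1 × N (charge +1): 3 H
  1 × N: 2 H
  1 × N: no H
  1 × O: 1 H
  Total hydrogens = 10.
Net charge +1.
Molecular formula: C11H10ClFN3O+

C11H10ClFN3O+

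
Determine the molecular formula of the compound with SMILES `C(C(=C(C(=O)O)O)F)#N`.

C4H2FNO3

Heavy atoms from the SMILES: 4 C, 1 F, 1 N, 3 O.
Implicit hydrogens by atom environment:
  4 × C: no H
  2 × O: 1 H each → 2
  1 × F: no H
  1 × N: no H
  1 × O: no H
  Total hydrogens = 2.
Molecular formula: C4H2FNO3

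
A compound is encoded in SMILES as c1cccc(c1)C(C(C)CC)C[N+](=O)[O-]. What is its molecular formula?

Heavy atoms from the SMILES: 12 C, 1 N, 2 O.
Implicit hydrogens by atom environment:
  5 × C (aromatic): 1 H each → 5
  2 × C: 3 H each → 6
  2 × C: 2 H each → 4
  2 × C: 1 H each → 2
  1 × C (aromatic): no H
  1 × N (charge +1): no H
  1 × O: no H
  1 × O (charge -1): no H
  Total hydrogens = 17.
Molecular formula: C12H17NO2

C12H17NO2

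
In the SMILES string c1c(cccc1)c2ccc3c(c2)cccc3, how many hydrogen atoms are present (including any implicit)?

12

Hydrogens are implicit in SMILES; fill each atom to its normal valence:
  12 × C (aromatic): 1 H each → 12
  4 × C (aromatic): no H
  Total hydrogens = 12.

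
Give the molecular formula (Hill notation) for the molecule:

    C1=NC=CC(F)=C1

C5H4FN

Heavy atoms from the SMILES: 5 C, 1 F, 1 N.
Implicit hydrogens by atom environment:
  4 × C (aromatic): 1 H each → 4
  1 × C (aromatic): no H
  1 × F: no H
  1 × N (aromatic): no H
  Total hydrogens = 4.
Molecular formula: C5H4FN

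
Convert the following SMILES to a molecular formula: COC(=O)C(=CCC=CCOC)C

C10H16O3

Heavy atoms from the SMILES: 10 C, 3 O.
Implicit hydrogens by atom environment:
  3 × C: 3 H each → 9
  3 × C: 1 H each → 3
  3 × O: no H
  2 × C: 2 H each → 4
  2 × C: no H
  Total hydrogens = 16.
Molecular formula: C10H16O3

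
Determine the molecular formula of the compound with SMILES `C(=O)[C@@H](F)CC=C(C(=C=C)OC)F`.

Heavy atoms from the SMILES: 9 C, 2 F, 2 O.
Implicit hydrogens by atom environment:
  3 × C: 1 H each → 3
  3 × C: no H
  2 × C: 2 H each → 4
  2 × F: no H
  2 × O: no H
  1 × C: 3 H
  Total hydrogens = 10.
Molecular formula: C9H10F2O2

C9H10F2O2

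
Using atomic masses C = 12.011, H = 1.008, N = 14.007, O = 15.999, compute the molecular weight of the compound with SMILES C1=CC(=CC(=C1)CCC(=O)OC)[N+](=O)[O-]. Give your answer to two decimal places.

Molecular formula: C10H11NO4.
M = 10×12.011 + 11×1.008 + 1×14.007 + 4×15.999 = 209.20 g/mol.

209.20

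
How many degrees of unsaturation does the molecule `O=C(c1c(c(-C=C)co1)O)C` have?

Molecular formula from the SMILES: C8H8O3.
DoU = (2C + 2 + N − H − X)/2 = (2·8 + 2 + 0 − 8 − 0)/2 = 10/2 = 5.
(Structurally: 1 ring(s) + 4 π bond(s) = 5.)

5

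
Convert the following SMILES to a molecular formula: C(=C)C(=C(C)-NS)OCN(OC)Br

C7H13BrN2O2S

Heavy atoms from the SMILES: 1 Br, 7 C, 2 N, 2 O, 1 S.
Implicit hydrogens by atom environment:
  2 × C: 3 H each → 6
  2 × C: 2 H each → 4
  2 × C: no H
  2 × O: no H
  1 × Br: no H
  1 × C: 1 H
  1 × N: 1 H
  1 × N: no H
  1 × S: 1 H
  Total hydrogens = 13.
Molecular formula: C7H13BrN2O2S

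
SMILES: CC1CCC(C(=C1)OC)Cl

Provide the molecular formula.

C8H13ClO

Heavy atoms from the SMILES: 8 C, 1 Cl, 1 O.
Implicit hydrogens by atom environment:
  3 × C: 1 H each → 3
  2 × C: 3 H each → 6
  2 × C: 2 H each → 4
  1 × C: no H
  1 × Cl: no H
  1 × O: no H
  Total hydrogens = 13.
Molecular formula: C8H13ClO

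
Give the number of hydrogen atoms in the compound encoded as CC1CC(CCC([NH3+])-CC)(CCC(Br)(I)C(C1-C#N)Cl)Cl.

Hydrogens are implicit in SMILES; fill each atom to its normal valence:
  6 × C: 2 H each → 12
  4 × C: 1 H each → 4
  3 × C: no H
  2 × C: 3 H each → 6
  2 × Cl: no H
  1 × Br: no H
  1 × I: no H
  1 × N (charge +1): 3 H
  1 × N: no H
  Total hydrogens = 25.

25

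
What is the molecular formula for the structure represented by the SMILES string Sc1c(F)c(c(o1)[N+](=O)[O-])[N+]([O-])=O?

Heavy atoms from the SMILES: 4 C, 1 F, 2 N, 5 O, 1 S.
Implicit hydrogens by atom environment:
  4 × C (aromatic): no H
  2 × N (charge +1): no H
  2 × O: no H
  2 × O (charge -1): no H
  1 × F: no H
  1 × O (aromatic): no H
  1 × S: 1 H
  Total hydrogens = 1.
Molecular formula: C4HFN2O5S

C4HFN2O5S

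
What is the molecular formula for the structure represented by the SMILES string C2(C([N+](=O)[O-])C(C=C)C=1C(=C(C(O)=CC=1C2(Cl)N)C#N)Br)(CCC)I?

Heavy atoms from the SMILES: 1 Br, 16 C, 1 Cl, 1 I, 3 N, 3 O.
Implicit hydrogens by atom environment:
  5 × C (aromatic): no H
  3 × C: 2 H each → 6
  3 × C: 1 H each → 3
  3 × C: no H
  1 × Br: no H
  1 × C: 3 H
  1 × C (aromatic): 1 H
  1 × Cl: no H
  1 × I: no H
  1 × N: 2 H
  1 × N (charge +1): no H
  1 × N: no H
  1 × O: 1 H
  1 × O: no H
  1 × O (charge -1): no H
  Total hydrogens = 16.
Molecular formula: C16H16BrClIN3O3

C16H16BrClIN3O3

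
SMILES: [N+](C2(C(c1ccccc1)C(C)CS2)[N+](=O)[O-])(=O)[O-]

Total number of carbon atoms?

The symbol for carbon appears 11 times in the SMILES. Lowercase c denotes aromatic carbon and counts toward C.

11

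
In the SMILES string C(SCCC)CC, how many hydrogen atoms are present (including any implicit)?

14

Hydrogens are implicit in SMILES; fill each atom to its normal valence:
  4 × C: 2 H each → 8
  2 × C: 3 H each → 6
  1 × S: no H
  Total hydrogens = 14.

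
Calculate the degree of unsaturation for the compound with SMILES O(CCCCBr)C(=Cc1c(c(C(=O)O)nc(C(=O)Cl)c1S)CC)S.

7

Molecular formula from the SMILES: C15H17BrClNO4S2.
DoU = (2C + 2 + N − H − X)/2 = (2·15 + 2 + 1 − 17 − 2)/2 = 14/2 = 7.
(Structurally: 1 ring(s) + 6 π bond(s) = 7.)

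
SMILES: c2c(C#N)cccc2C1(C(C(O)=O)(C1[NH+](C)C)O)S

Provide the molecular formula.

Heavy atoms from the SMILES: 13 C, 2 N, 3 O, 1 S.
Implicit hydrogens by atom environment:
  4 × C (aromatic): 1 H each → 4
  4 × C: no H
  2 × C: 3 H each → 6
  2 × C (aromatic): no H
  2 × O: 1 H each → 2
  1 × C: 1 H
  1 × N (charge +1): 1 H
  1 × N: no H
  1 × O: no H
  1 × S: 1 H
  Total hydrogens = 15.
Net charge +1.
Molecular formula: C13H15N2O3S+

C13H15N2O3S+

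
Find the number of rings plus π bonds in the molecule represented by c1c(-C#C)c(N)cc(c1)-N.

6

Molecular formula from the SMILES: C8H8N2.
DoU = (2C + 2 + N − H − X)/2 = (2·8 + 2 + 2 − 8 − 0)/2 = 12/2 = 6.
(Structurally: 1 ring(s) + 5 π bond(s) = 6.)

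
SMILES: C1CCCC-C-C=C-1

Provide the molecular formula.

Heavy atoms from the SMILES: 8 C.
Implicit hydrogens by atom environment:
  6 × C: 2 H each → 12
  2 × C: 1 H each → 2
  Total hydrogens = 14.
Molecular formula: C8H14

C8H14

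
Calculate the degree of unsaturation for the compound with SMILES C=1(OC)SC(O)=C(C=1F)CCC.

3

Molecular formula from the SMILES: C8H11FO2S.
DoU = (2C + 2 + N − H − X)/2 = (2·8 + 2 + 0 − 11 − 1)/2 = 6/2 = 3.
(Structurally: 1 ring(s) + 2 π bond(s) = 3.)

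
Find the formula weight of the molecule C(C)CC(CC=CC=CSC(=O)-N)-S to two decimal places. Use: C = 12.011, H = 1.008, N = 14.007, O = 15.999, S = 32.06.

231.37

Molecular formula: C10H17NOS2.
M = 10×12.011 + 17×1.008 + 1×14.007 + 1×15.999 + 2×32.06 = 231.37 g/mol.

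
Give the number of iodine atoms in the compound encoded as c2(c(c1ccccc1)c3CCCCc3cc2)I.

1

The symbol for iodine appears 1 time in the SMILES.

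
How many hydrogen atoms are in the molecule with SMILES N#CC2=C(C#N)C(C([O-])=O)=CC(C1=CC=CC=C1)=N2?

Hydrogens are implicit in SMILES; fill each atom to its normal valence:
  6 × C (aromatic): 1 H each → 6
  5 × C (aromatic): no H
  3 × C: no H
  2 × N: no H
  1 × N (aromatic): no H
  1 × O: no H
  1 × O (charge -1): no H
  Total hydrogens = 6.

6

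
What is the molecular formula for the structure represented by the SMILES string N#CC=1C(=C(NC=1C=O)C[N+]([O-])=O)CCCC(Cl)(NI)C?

C12H14ClIN4O3

Heavy atoms from the SMILES: 12 C, 1 Cl, 1 I, 4 N, 3 O.
Implicit hydrogens by atom environment:
  4 × C: 2 H each → 8
  4 × C (aromatic): no H
  2 × C: no H
  2 × O: no H
  1 × C: 3 H
  1 × C: 1 H
  1 × Cl: no H
  1 × I: no H
  1 × N (aromatic): 1 H
  1 × N: 1 H
  1 × N (charge +1): no H
  1 × N: no H
  1 × O (charge -1): no H
  Total hydrogens = 14.
Molecular formula: C12H14ClIN4O3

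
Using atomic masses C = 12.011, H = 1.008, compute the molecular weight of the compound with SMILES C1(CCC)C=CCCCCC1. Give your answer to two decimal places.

152.28

Molecular formula: C11H20.
M = 11×12.011 + 20×1.008 = 152.28 g/mol.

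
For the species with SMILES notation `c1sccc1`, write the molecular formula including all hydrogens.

C4H4S

Heavy atoms from the SMILES: 4 C, 1 S.
Implicit hydrogens by atom environment:
  4 × C (aromatic): 1 H each → 4
  1 × S (aromatic): no H
  Total hydrogens = 4.
Molecular formula: C4H4S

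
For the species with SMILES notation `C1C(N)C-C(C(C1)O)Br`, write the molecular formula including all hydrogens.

C6H12BrNO

Heavy atoms from the SMILES: 1 Br, 6 C, 1 N, 1 O.
Implicit hydrogens by atom environment:
  3 × C: 2 H each → 6
  3 × C: 1 H each → 3
  1 × Br: no H
  1 × N: 2 H
  1 × O: 1 H
  Total hydrogens = 12.
Molecular formula: C6H12BrNO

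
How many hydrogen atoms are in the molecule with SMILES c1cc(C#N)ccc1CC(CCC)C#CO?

15

Hydrogens are implicit in SMILES; fill each atom to its normal valence:
  4 × C (aromatic): 1 H each → 4
  3 × C: 2 H each → 6
  3 × C: no H
  2 × C (aromatic): no H
  1 × C: 3 H
  1 × C: 1 H
  1 × N: no H
  1 × O: 1 H
  Total hydrogens = 15.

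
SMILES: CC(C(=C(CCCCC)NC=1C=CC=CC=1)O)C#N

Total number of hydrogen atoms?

Hydrogens are implicit in SMILES; fill each atom to its normal valence:
  5 × C (aromatic): 1 H each → 5
  4 × C: 2 H each → 8
  3 × C: no H
  2 × C: 3 H each → 6
  1 × C: 1 H
  1 × C (aromatic): no H
  1 × N: 1 H
  1 × N: no H
  1 × O: 1 H
  Total hydrogens = 22.

22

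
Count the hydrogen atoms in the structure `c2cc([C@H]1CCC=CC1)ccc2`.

Hydrogens are implicit in SMILES; fill each atom to its normal valence:
  5 × C (aromatic): 1 H each → 5
  3 × C: 2 H each → 6
  3 × C: 1 H each → 3
  1 × C (aromatic): no H
  Total hydrogens = 14.

14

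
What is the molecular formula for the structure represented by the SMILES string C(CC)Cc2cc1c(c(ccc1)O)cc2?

C14H16O

Heavy atoms from the SMILES: 14 C, 1 O.
Implicit hydrogens by atom environment:
  6 × C (aromatic): 1 H each → 6
  4 × C (aromatic): no H
  3 × C: 2 H each → 6
  1 × C: 3 H
  1 × O: 1 H
  Total hydrogens = 16.
Molecular formula: C14H16O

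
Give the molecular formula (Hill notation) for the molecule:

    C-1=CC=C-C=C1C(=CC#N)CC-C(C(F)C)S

C14H16FNS

Heavy atoms from the SMILES: 14 C, 1 F, 1 N, 1 S.
Implicit hydrogens by atom environment:
  5 × C (aromatic): 1 H each → 5
  3 × C: 1 H each → 3
  2 × C: 2 H each → 4
  2 × C: no H
  1 × C: 3 H
  1 × C (aromatic): no H
  1 × F: no H
  1 × N: no H
  1 × S: 1 H
  Total hydrogens = 16.
Molecular formula: C14H16FNS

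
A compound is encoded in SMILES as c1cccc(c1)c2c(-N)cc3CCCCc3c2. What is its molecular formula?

Heavy atoms from the SMILES: 16 C, 1 N.
Implicit hydrogens by atom environment:
  7 × C (aromatic): 1 H each → 7
  5 × C (aromatic): no H
  4 × C: 2 H each → 8
  1 × N: 2 H
  Total hydrogens = 17.
Molecular formula: C16H17N

C16H17N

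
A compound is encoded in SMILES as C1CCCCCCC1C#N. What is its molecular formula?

Heavy atoms from the SMILES: 9 C, 1 N.
Implicit hydrogens by atom environment:
  7 × C: 2 H each → 14
  1 × C: 1 H
  1 × C: no H
  1 × N: no H
  Total hydrogens = 15.
Molecular formula: C9H15N

C9H15N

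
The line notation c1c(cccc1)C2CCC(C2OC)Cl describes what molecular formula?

Heavy atoms from the SMILES: 12 C, 1 Cl, 1 O.
Implicit hydrogens by atom environment:
  5 × C (aromatic): 1 H each → 5
  3 × C: 1 H each → 3
  2 × C: 2 H each → 4
  1 × C: 3 H
  1 × C (aromatic): no H
  1 × Cl: no H
  1 × O: no H
  Total hydrogens = 15.
Molecular formula: C12H15ClO

C12H15ClO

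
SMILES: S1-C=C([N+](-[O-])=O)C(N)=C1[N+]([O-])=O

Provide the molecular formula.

Heavy atoms from the SMILES: 4 C, 3 N, 4 O, 1 S.
Implicit hydrogens by atom environment:
  3 × C (aromatic): no H
  2 × N (charge +1): no H
  2 × O: no H
  2 × O (charge -1): no H
  1 × C (aromatic): 1 H
  1 × N: 2 H
  1 × S (aromatic): no H
  Total hydrogens = 3.
Molecular formula: C4H3N3O4S

C4H3N3O4S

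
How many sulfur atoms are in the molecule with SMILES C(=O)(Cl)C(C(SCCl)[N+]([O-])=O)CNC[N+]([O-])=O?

The symbol for sulfur appears 1 time in the SMILES.

1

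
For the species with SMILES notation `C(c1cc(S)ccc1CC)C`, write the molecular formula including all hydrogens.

Heavy atoms from the SMILES: 10 C, 1 S.
Implicit hydrogens by atom environment:
  3 × C (aromatic): 1 H each → 3
  3 × C (aromatic): no H
  2 × C: 3 H each → 6
  2 × C: 2 H each → 4
  1 × S: 1 H
  Total hydrogens = 14.
Molecular formula: C10H14S

C10H14S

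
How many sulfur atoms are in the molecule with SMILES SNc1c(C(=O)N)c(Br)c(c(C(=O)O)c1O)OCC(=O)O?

1

The symbol for sulfur appears 1 time in the SMILES.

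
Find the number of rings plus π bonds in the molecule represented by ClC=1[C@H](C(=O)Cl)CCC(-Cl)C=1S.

3

Molecular formula from the SMILES: C7H7Cl3OS.
DoU = (2C + 2 + N − H − X)/2 = (2·7 + 2 + 0 − 7 − 3)/2 = 6/2 = 3.
(Structurally: 1 ring(s) + 2 π bond(s) = 3.)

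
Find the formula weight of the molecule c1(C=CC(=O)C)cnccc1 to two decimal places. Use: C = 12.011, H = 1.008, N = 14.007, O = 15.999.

Molecular formula: C9H9NO.
M = 9×12.011 + 9×1.008 + 1×14.007 + 1×15.999 = 147.18 g/mol.

147.18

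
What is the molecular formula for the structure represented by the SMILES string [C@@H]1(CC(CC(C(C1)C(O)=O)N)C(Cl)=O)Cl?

Heavy atoms from the SMILES: 9 C, 2 Cl, 1 N, 3 O.
Implicit hydrogens by atom environment:
  4 × C: 1 H each → 4
  3 × C: 2 H each → 6
  2 × C: no H
  2 × Cl: no H
  2 × O: no H
  1 × N: 2 H
  1 × O: 1 H
  Total hydrogens = 13.
Molecular formula: C9H13Cl2NO3

C9H13Cl2NO3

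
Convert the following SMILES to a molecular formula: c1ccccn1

C5H5N

Heavy atoms from the SMILES: 5 C, 1 N.
Implicit hydrogens by atom environment:
  5 × C (aromatic): 1 H each → 5
  1 × N (aromatic): no H
  Total hydrogens = 5.
Molecular formula: C5H5N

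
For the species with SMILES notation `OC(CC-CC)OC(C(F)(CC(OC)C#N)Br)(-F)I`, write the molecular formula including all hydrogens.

C11H17BrF2INO3

Heavy atoms from the SMILES: 1 Br, 11 C, 2 F, 1 I, 1 N, 3 O.
Implicit hydrogens by atom environment:
  4 × C: 2 H each → 8
  3 × C: no H
  2 × C: 3 H each → 6
  2 × C: 1 H each → 2
  2 × F: no H
  2 × O: no H
  1 × Br: no H
  1 × I: no H
  1 × N: no H
  1 × O: 1 H
  Total hydrogens = 17.
Molecular formula: C11H17BrF2INO3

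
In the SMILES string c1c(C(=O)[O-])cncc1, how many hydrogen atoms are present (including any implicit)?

4

Hydrogens are implicit in SMILES; fill each atom to its normal valence:
  4 × C (aromatic): 1 H each → 4
  1 × C (aromatic): no H
  1 × C: no H
  1 × N (aromatic): no H
  1 × O: no H
  1 × O (charge -1): no H
  Total hydrogens = 4.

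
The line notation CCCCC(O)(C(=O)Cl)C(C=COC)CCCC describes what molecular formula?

Heavy atoms from the SMILES: 14 C, 1 Cl, 3 O.
Implicit hydrogens by atom environment:
  6 × C: 2 H each → 12
  3 × C: 3 H each → 9
  3 × C: 1 H each → 3
  2 × C: no H
  2 × O: no H
  1 × Cl: no H
  1 × O: 1 H
  Total hydrogens = 25.
Molecular formula: C14H25ClO3

C14H25ClO3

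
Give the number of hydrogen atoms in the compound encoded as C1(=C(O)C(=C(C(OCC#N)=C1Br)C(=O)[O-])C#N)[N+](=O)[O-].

3

Hydrogens are implicit in SMILES; fill each atom to its normal valence:
  6 × C (aromatic): no H
  3 × C: no H
  3 × O: no H
  2 × N: no H
  2 × O (charge -1): no H
  1 × Br: no H
  1 × C: 2 H
  1 × N (charge +1): no H
  1 × O: 1 H
  Total hydrogens = 3.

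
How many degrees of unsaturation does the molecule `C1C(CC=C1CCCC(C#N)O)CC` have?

4

Molecular formula from the SMILES: C12H19NO.
DoU = (2C + 2 + N − H − X)/2 = (2·12 + 2 + 1 − 19 − 0)/2 = 8/2 = 4.
(Structurally: 1 ring(s) + 3 π bond(s) = 4.)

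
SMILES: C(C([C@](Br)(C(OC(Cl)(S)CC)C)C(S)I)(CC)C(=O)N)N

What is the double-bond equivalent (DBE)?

Molecular formula from the SMILES: C12H23BrClIN2O2S2.
DoU = (2C + 2 + N − H − X)/2 = (2·12 + 2 + 2 − 23 − 3)/2 = 2/2 = 1.
(Structurally: 0 ring(s) + 1 π bond(s) = 1.)

1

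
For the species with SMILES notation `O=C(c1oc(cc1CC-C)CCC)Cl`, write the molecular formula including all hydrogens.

Heavy atoms from the SMILES: 11 C, 1 Cl, 2 O.
Implicit hydrogens by atom environment:
  4 × C: 2 H each → 8
  3 × C (aromatic): no H
  2 × C: 3 H each → 6
  1 × C (aromatic): 1 H
  1 × C: no H
  1 × Cl: no H
  1 × O (aromatic): no H
  1 × O: no H
  Total hydrogens = 15.
Molecular formula: C11H15ClO2

C11H15ClO2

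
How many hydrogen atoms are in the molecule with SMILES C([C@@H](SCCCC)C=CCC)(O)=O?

Hydrogens are implicit in SMILES; fill each atom to its normal valence:
  4 × C: 2 H each → 8
  3 × C: 1 H each → 3
  2 × C: 3 H each → 6
  1 × C: no H
  1 × O: 1 H
  1 × O: no H
  1 × S: no H
  Total hydrogens = 18.

18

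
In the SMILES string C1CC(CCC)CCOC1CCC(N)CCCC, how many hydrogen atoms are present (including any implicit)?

Hydrogens are implicit in SMILES; fill each atom to its normal valence:
  11 × C: 2 H each → 22
  3 × C: 1 H each → 3
  2 × C: 3 H each → 6
  1 × N: 2 H
  1 × O: no H
  Total hydrogens = 33.

33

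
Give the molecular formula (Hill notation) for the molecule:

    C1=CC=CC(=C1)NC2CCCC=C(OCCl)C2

Heavy atoms from the SMILES: 14 C, 1 Cl, 1 N, 1 O.
Implicit hydrogens by atom environment:
  5 × C: 2 H each → 10
  5 × C (aromatic): 1 H each → 5
  2 × C: 1 H each → 2
  1 × C: no H
  1 × C (aromatic): no H
  1 × Cl: no H
  1 × N: 1 H
  1 × O: no H
  Total hydrogens = 18.
Molecular formula: C14H18ClNO

C14H18ClNO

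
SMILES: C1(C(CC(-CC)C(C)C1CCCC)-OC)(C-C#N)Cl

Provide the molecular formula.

C16H28ClNO

Heavy atoms from the SMILES: 16 C, 1 Cl, 1 N, 1 O.
Implicit hydrogens by atom environment:
  6 × C: 2 H each → 12
  4 × C: 3 H each → 12
  4 × C: 1 H each → 4
  2 × C: no H
  1 × Cl: no H
  1 × N: no H
  1 × O: no H
  Total hydrogens = 28.
Molecular formula: C16H28ClNO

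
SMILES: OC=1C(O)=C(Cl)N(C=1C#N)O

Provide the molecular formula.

C5H3ClN2O3

Heavy atoms from the SMILES: 5 C, 1 Cl, 2 N, 3 O.
Implicit hydrogens by atom environment:
  4 × C (aromatic): no H
  3 × O: 1 H each → 3
  1 × C: no H
  1 × Cl: no H
  1 × N (aromatic): no H
  1 × N: no H
  Total hydrogens = 3.
Molecular formula: C5H3ClN2O3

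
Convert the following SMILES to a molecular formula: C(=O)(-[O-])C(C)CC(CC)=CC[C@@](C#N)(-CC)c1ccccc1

Heavy atoms from the SMILES: 19 C, 1 N, 2 O.
Implicit hydrogens by atom environment:
  5 × C (aromatic): 1 H each → 5
  4 × C: 2 H each → 8
  4 × C: no H
  3 × C: 3 H each → 9
  2 × C: 1 H each → 2
  1 × C (aromatic): no H
  1 × N: no H
  1 × O: no H
  1 × O (charge -1): no H
  Total hydrogens = 24.
Net charge -1.
Molecular formula: C19H24NO2-

C19H24NO2-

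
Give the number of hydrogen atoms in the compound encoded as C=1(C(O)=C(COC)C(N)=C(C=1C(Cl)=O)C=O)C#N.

Hydrogens are implicit in SMILES; fill each atom to its normal valence:
  6 × C (aromatic): no H
  3 × O: no H
  2 × C: no H
  1 × C: 3 H
  1 × C: 2 H
  1 × C: 1 H
  1 × Cl: no H
  1 × N: 2 H
  1 × N: no H
  1 × O: 1 H
  Total hydrogens = 9.

9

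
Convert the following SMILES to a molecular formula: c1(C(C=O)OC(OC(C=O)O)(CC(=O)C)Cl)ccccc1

Heavy atoms from the SMILES: 14 C, 1 Cl, 6 O.
Implicit hydrogens by atom environment:
  5 × C (aromatic): 1 H each → 5
  5 × O: no H
  4 × C: 1 H each → 4
  2 × C: no H
  1 × C: 3 H
  1 × C: 2 H
  1 × C (aromatic): no H
  1 × Cl: no H
  1 × O: 1 H
  Total hydrogens = 15.
Molecular formula: C14H15ClO6

C14H15ClO6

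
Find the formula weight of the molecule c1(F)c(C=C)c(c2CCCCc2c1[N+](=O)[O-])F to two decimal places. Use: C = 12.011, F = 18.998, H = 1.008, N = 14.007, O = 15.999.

Molecular formula: C12H11F2NO2.
M = 12×12.011 + 2×18.998 + 11×1.008 + 1×14.007 + 2×15.999 = 239.22 g/mol.

239.22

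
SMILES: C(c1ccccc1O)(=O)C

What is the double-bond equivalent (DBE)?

Molecular formula from the SMILES: C8H8O2.
DoU = (2C + 2 + N − H − X)/2 = (2·8 + 2 + 0 − 8 − 0)/2 = 10/2 = 5.
(Structurally: 1 ring(s) + 4 π bond(s) = 5.)

5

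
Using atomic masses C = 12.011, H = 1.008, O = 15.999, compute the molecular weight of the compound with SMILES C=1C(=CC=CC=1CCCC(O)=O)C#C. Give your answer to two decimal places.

188.23

Molecular formula: C12H12O2.
M = 12×12.011 + 12×1.008 + 2×15.999 = 188.23 g/mol.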